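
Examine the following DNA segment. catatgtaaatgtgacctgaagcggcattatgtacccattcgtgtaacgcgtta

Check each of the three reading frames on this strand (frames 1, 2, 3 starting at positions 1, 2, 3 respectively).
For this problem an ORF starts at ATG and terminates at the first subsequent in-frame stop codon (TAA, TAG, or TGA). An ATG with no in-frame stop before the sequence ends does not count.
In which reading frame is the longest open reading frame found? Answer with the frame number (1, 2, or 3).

3

Frame 1: CAT ATG TAA ATG TGA CCT GAA GCG GCA TTA TGT ACC CAT TCG TGT AAC GCG TTA — ATG at 4, stop TAA at 7 → 6 nt; ATG at 10, stop TGA at 13 → 6 nt.
Frame 2: ATA TGT AAA TGT GAC CTG AAG CGG CAT TAT GTA CCC ATT CGT GTA ACG CGT — no ATG→stop ORF.
Frame 3: TAT GTA AAT GTG ACC TGA AGC GGC ATT ATG TAC CCA TTC GTG TAA CGC GTT — ATG at 30, stop TAA at 45 → 18 nt.
Longest ORF is 18 nt in frame 3 (positions 30–47).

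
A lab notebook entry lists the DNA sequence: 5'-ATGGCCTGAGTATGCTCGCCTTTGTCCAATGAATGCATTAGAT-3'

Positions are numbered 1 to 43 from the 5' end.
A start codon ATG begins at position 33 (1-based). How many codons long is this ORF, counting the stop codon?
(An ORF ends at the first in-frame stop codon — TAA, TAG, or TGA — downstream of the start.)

3

Codons from position 33: ATG (33–35), CAT (36–38), TAG (39–41).
TAG is the first in-frame stop; that's 3 codons including the stop.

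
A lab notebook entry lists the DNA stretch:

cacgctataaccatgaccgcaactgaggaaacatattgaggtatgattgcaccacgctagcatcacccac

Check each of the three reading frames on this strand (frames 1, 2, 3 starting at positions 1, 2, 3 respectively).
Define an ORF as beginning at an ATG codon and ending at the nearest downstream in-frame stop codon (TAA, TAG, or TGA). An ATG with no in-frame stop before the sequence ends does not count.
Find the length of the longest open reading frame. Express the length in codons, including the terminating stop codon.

9

Frame 1: CAC GCT ATA ACC ATG ACC GCA ACT GAG GAA ACA TAT TGA GGT ATG ATT GCA CCA CGC TAG CAT CAC CCA — ATG at 13, stop TGA at 37 → 27 nt; ATG at 43, stop TAG at 58 → 18 nt.
Frame 2: ACG CTA TAA CCA TGA CCG CAA CTG AGG AAA CAT ATT GAG GTA TGA TTG CAC CAC GCT AGC ATC ACC CAC — no ATG→stop ORF.
Frame 3: CGC TAT AAC CAT GAC CGC AAC TGA GGA AAC ATA TTG AGG TAT GAT TGC ACC ACG CTA GCA TCA CCC — no ATG→stop ORF.
Longest: frame 1, positions 13–39, 27 nt = 9 codons = 8 aa. → 9 codons.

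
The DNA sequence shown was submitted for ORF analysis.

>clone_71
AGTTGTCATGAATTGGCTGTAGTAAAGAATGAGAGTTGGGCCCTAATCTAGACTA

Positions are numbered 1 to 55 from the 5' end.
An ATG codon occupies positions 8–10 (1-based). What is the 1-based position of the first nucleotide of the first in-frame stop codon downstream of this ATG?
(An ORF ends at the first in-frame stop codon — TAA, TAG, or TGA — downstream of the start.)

Codons from position 8: ATG (8–10), AAT (11–13), TGG (14–16), CTG (17–19), TAG (20–22).
TAG is a stop codon; it begins at position 20.

20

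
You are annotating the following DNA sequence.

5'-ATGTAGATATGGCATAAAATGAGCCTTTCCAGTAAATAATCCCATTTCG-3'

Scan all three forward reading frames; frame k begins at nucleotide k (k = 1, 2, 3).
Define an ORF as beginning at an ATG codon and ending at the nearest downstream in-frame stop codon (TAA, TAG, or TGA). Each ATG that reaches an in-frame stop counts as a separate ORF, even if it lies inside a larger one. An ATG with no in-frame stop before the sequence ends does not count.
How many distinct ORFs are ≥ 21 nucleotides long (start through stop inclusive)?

1

Frame 1: ATG TAG ATA TGG CAT AAA ATG AGC CTT TCC AGT AAA TAA TCC CAT TTC — ATG at 1, stop TAG at 4 → 6 nt; ATG at 19, stop TAA at 37 → 21 nt.
Frame 2: TGT AGA TAT GGC ATA AAA TGA GCC TTT CCA GTA AAT AAT CCC ATT TCG — no ATG→stop ORF.
Frame 3: GTA GAT ATG GCA TAA AAT GAG CCT TTC CAG TAA ATA ATC CCA TTT — ATG at 9, stop TAA at 15 → 9 nt.
ORFs ≥ 21 nucleotides: frame 1 19–39 (21 nucleotides). Count = 1.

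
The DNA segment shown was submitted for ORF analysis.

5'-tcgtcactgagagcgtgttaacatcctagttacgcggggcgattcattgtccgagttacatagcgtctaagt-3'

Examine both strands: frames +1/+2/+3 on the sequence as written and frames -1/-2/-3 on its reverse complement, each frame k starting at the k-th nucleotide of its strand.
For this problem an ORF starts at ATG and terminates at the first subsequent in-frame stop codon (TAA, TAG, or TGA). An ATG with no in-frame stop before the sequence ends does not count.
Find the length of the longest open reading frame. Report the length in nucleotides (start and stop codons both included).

Reverse complement (5'→3'): ACTTAGACGCTATGTAACTCGGACAATGAATCGCCCCGCGTAACTAGGATGTTAACACGCTCTCAGTGACGA
Frame +1: TCG TCA CTG AGA GCG TGT TAA CAT CCT AGT TAC GCG GGG CGA TTC ATT GTC CGA GTT ACA TAG CGT CTA AGT — no ATG→stop ORF.
Frame +2: CGT CAC TGA GAG CGT GTT AAC ATC CTA GTT ACG CGG GGC GAT TCA TTG TCC GAG TTA CAT AGC GTC TAA — no ATG→stop ORF.
Frame +3: GTC ACT GAG AGC GTG TTA ACA TCC TAG TTA CGC GGG GCG ATT CAT TGT CCG AGT TAC ATA GCG TCT AAG — no ATG→stop ORF.
Frame -1: ACT TAG ACG CTA TGT AAC TCG GAC AAT GAA TCG CCC CGC GTA ACT AGG ATG TTA ACA CGC TCT CAG TGA CGA — ATG at 49, stop TGA at 67 → 21 nt.
Frame -2: CTT AGA CGC TAT GTA ACT CGG ACA ATG AAT CGC CCC GCG TAA CTA GGA TGT TAA CAC GCT CTC AGT GAC — ATG at 26, stop TAA at 41 → 18 nt.
Frame -3: TTA GAC GCT ATG TAA CTC GGA CAA TGA ATC GCC CCG CGT AAC TAG GAT GTT AAC ACG CTC TCA GTG ACG — ATG at 12, stop TAA at 15 → 6 nt.
Longest: frame -1, positions 49–69, 21 nt = 7 codons = 6 aa. → 21 nucleotides.

21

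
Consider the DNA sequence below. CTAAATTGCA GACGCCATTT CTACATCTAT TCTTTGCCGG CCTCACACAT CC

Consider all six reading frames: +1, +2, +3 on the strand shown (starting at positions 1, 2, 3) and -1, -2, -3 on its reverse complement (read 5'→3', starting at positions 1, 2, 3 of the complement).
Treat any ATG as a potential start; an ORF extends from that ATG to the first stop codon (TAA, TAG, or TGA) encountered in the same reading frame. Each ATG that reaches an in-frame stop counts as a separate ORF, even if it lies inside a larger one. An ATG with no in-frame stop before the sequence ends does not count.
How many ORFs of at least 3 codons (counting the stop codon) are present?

Reverse complement (5'→3'): GGATGTGTGAGGCCGGCAAAGAATAGATGTAGAAATGGCGTCTGCAATTTAG
Frame +1: CTA AAT TGC AGA CGC CAT TTC TAC ATC TAT TCT TTG CCG GCC TCA CAC ATC — no ATG→stop ORF.
Frame +2: TAA ATT GCA GAC GCC ATT TCT ACA TCT ATT CTT TGC CGG CCT CAC ACA TCC — no ATG→stop ORF.
Frame +3: AAA TTG CAG ACG CCA TTT CTA CAT CTA TTC TTT GCC GGC CTC ACA CAT — no ATG→stop ORF.
Frame -1: GGA TGT GTG AGG CCG GCA AAG AAT AGA TGT AGA AAT GGC GTC TGC AAT TTA — no ATG→stop ORF.
Frame -2: GAT GTG TGA GGC CGG CAA AGA ATA GAT GTA GAA ATG GCG TCT GCA ATT TAG — ATG at 35, stop TAG at 50 → 18 nt.
Frame -3: ATG TGT GAG GCC GGC AAA GAA TAG ATG TAG AAA TGG CGT CTG CAA TTT — ATG at 3, stop TAG at 24 → 24 nt; ATG at 27, stop TAG at 30 → 6 nt.
ORFs ≥ 3 codons: frame -2 35–52 (6 codons), frame -3 3–26 (8 codons). Count = 2.

2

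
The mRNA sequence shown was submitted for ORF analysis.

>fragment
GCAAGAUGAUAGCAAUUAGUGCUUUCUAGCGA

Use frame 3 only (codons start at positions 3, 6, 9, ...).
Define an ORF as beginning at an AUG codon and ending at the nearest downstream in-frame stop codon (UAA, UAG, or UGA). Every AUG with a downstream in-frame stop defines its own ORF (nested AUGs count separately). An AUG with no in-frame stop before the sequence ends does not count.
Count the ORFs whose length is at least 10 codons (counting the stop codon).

Frame 3: AAG AUG AUA GCA AUU AGU GCU UUC UAG CGA — AUG at 6, stop UAG at 27 → 24 nt.
No ORF reaches 10 codons. Count = 0.

0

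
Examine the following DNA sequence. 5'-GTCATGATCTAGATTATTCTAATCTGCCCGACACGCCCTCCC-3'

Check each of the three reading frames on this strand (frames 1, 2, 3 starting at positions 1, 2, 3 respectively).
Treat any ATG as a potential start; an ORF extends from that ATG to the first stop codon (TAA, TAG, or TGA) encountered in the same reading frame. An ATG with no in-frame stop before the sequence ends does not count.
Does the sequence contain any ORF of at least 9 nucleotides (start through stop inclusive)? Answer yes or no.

yes

Frame 1: GTC ATG ATC TAG ATT ATT CTA ATC TGC CCG ACA CGC CCT CCC — ATG at 4, stop TAG at 10 → 9 nt.
Frame 2: TCA TGA TCT AGA TTA TTC TAA TCT GCC CGA CAC GCC CTC — no ATG→stop ORF.
Frame 3: CAT GAT CTA GAT TAT TCT AAT CTG CCC GAC ACG CCC TCC — no ATG→stop ORF.
Frame 1 has an ORF of 9 nucleotides (positions 4–12) ≥ 9, so yes.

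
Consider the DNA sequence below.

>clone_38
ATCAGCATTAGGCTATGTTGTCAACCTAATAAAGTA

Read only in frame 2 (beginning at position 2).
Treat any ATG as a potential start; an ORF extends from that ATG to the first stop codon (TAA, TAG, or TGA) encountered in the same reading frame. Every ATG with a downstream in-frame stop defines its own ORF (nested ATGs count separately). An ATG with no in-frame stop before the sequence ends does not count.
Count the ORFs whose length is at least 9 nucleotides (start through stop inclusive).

Frame 2: TCA GCA TTA GGC TAT GTT GTC AAC CTA ATA AAG — no ATG→stop ORF.
No ORF reaches 9 nucleotides. Count = 0.

0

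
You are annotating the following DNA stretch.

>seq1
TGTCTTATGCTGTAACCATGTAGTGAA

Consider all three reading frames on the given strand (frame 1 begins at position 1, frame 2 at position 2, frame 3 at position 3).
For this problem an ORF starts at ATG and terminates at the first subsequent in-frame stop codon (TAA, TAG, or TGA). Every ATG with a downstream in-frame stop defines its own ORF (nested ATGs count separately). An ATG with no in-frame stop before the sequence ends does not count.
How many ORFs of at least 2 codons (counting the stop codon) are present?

Frame 1: TGT CTT ATG CTG TAA CCA TGT AGT GAA — ATG at 7, stop TAA at 13 → 9 nt.
Frame 2: GTC TTA TGC TGT AAC CAT GTA GTG — no ATG→stop ORF.
Frame 3: TCT TAT GCT GTA ACC ATG TAG TGA — ATG at 18, stop TAG at 21 → 6 nt.
ORFs ≥ 2 codons: frame 1 7–15 (3 codons), frame 3 18–23 (2 codons). Count = 2.

2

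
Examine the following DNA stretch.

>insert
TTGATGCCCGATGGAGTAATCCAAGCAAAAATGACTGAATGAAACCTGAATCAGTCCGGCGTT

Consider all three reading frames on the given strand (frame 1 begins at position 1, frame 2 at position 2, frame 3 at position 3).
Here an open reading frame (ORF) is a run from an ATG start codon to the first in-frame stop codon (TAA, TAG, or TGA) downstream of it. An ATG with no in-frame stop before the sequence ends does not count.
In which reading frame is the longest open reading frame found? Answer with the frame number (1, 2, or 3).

Frame 1: TTG ATG CCC GAT GGA GTA ATC CAA GCA AAA ATG ACT GAA TGA AAC CTG AAT CAG TCC GGC GTT — ATG at 4, stop TGA at 40 → 39 nt; ATG at 31, stop TGA at 40 → 12 nt.
Frame 2: TGA TGC CCG ATG GAG TAA TCC AAG CAA AAA TGA CTG AAT GAA ACC TGA ATC AGT CCG GCG — ATG at 11, stop TAA at 17 → 9 nt.
Frame 3: GAT GCC CGA TGG AGT AAT CCA AGC AAA AAT GAC TGA ATG AAA CCT GAA TCA GTC CGG CGT — no ATG→stop ORF.
Longest ORF is 39 nt in frame 1 (positions 4–42).

1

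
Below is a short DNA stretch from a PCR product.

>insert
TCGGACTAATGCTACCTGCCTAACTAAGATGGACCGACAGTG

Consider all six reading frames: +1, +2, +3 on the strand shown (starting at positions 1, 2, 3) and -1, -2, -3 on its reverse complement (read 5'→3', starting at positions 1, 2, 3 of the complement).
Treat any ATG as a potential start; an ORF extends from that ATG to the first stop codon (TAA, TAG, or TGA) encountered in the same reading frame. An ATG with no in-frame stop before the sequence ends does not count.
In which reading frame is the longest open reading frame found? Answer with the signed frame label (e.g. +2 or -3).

+3

Reverse complement (5'→3'): CACTGTCGGTCCATCTTAGTTAGGCAGGTAGCATTAGTCCGA
Frame +1: TCG GAC TAA TGC TAC CTG CCT AAC TAA GAT GGA CCG ACA GTG — no ATG→stop ORF.
Frame +2: CGG ACT AAT GCT ACC TGC CTA ACT AAG ATG GAC CGA CAG — no ATG→stop ORF.
Frame +3: GGA CTA ATG CTA CCT GCC TAA CTA AGA TGG ACC GAC AGT — ATG at 9, stop TAA at 21 → 15 nt.
Frame -1: CAC TGT CGG TCC ATC TTA GTT AGG CAG GTA GCA TTA GTC CGA — no ATG→stop ORF.
Frame -2: ACT GTC GGT CCA TCT TAG TTA GGC AGG TAG CAT TAG TCC — no ATG→stop ORF.
Frame -3: CTG TCG GTC CAT CTT AGT TAG GCA GGT AGC ATT AGT CCG — no ATG→stop ORF.
Longest ORF is 15 nt in frame +3 (positions 9–23).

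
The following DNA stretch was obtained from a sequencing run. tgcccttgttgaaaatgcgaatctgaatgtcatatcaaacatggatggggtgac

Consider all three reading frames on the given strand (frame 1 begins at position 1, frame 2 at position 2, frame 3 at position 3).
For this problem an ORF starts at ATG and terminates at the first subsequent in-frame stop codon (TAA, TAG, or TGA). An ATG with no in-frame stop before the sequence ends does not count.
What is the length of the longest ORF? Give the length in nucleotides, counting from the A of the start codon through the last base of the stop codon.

27

Frame 1: TGC CCT TGT TGA AAA TGC GAA TCT GAA TGT CAT ATC AAA CAT GGA TGG GGT GAC — no ATG→stop ORF.
Frame 2: GCC CTT GTT GAA AAT GCG AAT CTG AAT GTC ATA TCA AAC ATG GAT GGG GTG — no ATG→stop ORF.
Frame 3: CCC TTG TTG AAA ATG CGA ATC TGA ATG TCA TAT CAA ACA TGG ATG GGG TGA — ATG at 15, stop TGA at 24 → 12 nt; ATG at 27, stop TGA at 51 → 27 nt; ATG at 45, stop TGA at 51 → 9 nt.
Longest: frame 3, positions 27–53, 27 nt = 9 codons = 8 aa. → 27 nucleotides.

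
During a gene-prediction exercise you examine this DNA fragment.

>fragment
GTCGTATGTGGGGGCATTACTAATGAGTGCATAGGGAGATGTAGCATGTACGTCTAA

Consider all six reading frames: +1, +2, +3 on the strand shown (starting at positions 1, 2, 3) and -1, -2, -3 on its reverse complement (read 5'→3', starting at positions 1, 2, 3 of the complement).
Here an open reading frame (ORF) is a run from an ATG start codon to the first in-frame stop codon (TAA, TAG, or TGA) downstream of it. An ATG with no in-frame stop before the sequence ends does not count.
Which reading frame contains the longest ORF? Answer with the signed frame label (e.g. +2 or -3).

Reverse complement (5'→3'): TTAGACGTACATGCTACATCTCCCTATGCACTCATTAGTAATGCCCCCACATACGAC
Frame +1: GTC GTA TGT GGG GGC ATT ACT AAT GAG TGC ATA GGG AGA TGT AGC ATG TAC GTC TAA — ATG at 46, stop TAA at 55 → 12 nt.
Frame +2: TCG TAT GTG GGG GCA TTA CTA ATG AGT GCA TAG GGA GAT GTA GCA TGT ACG TCT — ATG at 23, stop TAG at 32 → 12 nt.
Frame +3: CGT ATG TGG GGG CAT TAC TAA TGA GTG CAT AGG GAG ATG TAG CAT GTA CGT CTA — ATG at 6, stop TAA at 21 → 18 nt; ATG at 39, stop TAG at 42 → 6 nt.
Frame -1: TTA GAC GTA CAT GCT ACA TCT CCC TAT GCA CTC ATT AGT AAT GCC CCC ACA TAC GAC — no ATG→stop ORF.
Frame -2: TAG ACG TAC ATG CTA CAT CTC CCT ATG CAC TCA TTA GTA ATG CCC CCA CAT ACG — no ATG→stop ORF.
Frame -3: AGA CGT ACA TGC TAC ATC TCC CTA TGC ACT CAT TAG TAA TGC CCC CAC ATA CGA — no ATG→stop ORF.
Longest ORF is 18 nt in frame +3 (positions 6–23).

+3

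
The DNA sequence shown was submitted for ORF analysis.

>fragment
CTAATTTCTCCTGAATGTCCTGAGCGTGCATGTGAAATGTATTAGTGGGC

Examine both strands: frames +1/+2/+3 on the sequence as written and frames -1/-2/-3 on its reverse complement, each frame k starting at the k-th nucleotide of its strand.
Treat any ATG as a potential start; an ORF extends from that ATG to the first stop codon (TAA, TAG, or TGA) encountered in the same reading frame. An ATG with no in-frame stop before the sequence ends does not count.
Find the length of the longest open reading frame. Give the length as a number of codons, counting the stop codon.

3

Reverse complement (5'→3'): GCCCACTAATACATTTCACATGCACGCTCAGGACATTCAGGAGAAATTAG
Frame +1: CTA ATT TCT CCT GAA TGT CCT GAG CGT GCA TGT GAA ATG TAT TAG TGG — ATG at 37, stop TAG at 43 → 9 nt.
Frame +2: TAA TTT CTC CTG AAT GTC CTG AGC GTG CAT GTG AAA TGT ATT AGT GGG — no ATG→stop ORF.
Frame +3: AAT TTC TCC TGA ATG TCC TGA GCG TGC ATG TGA AAT GTA TTA GTG GGC — ATG at 15, stop TGA at 21 → 9 nt; ATG at 30, stop TGA at 33 → 6 nt.
Frame -1: GCC CAC TAA TAC ATT TCA CAT GCA CGC TCA GGA CAT TCA GGA GAA ATT — no ATG→stop ORF.
Frame -2: CCC ACT AAT ACA TTT CAC ATG CAC GCT CAG GAC ATT CAG GAG AAA TTA — no ATG→stop ORF.
Frame -3: CCA CTA ATA CAT TTC ACA TGC ACG CTC AGG ACA TTC AGG AGA AAT TAG — no ATG→stop ORF.
Longest: frame +1, positions 37–45, 9 nt = 3 codons = 2 aa. → 3 codons.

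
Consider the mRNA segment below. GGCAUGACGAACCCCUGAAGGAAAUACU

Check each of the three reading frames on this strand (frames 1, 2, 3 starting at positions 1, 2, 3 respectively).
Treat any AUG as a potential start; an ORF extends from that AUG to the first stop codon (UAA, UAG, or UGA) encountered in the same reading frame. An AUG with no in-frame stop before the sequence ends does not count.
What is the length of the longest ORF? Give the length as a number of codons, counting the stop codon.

Frame 1: GGC AUG ACG AAC CCC UGA AGG AAA UAC — AUG at 4, stop UGA at 16 → 15 nt.
Frame 2: GCA UGA CGA ACC CCU GAA GGA AAU ACU — no AUG→stop ORF.
Frame 3: CAU GAC GAA CCC CUG AAG GAA AUA — no AUG→stop ORF.
Longest: frame 1, positions 4–18, 15 nt = 5 codons = 4 aa. → 5 codons.

5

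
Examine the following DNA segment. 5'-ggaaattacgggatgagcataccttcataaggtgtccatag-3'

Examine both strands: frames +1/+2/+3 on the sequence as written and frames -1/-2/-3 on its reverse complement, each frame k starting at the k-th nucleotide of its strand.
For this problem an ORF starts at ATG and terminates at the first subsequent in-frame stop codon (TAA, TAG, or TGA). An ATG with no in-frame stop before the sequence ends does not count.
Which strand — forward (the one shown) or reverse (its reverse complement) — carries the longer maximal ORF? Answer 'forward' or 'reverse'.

Reverse complement (5'→3'): CTATGGACACCTTATGAAGGTATGCTCATCCCGTAATTTCC
Frame +1: GGA AAT TAC GGG ATG AGC ATA CCT TCA TAA GGT GTC CAT — ATG at 13, stop TAA at 28 → 18 nt.
Frame +2: GAA ATT ACG GGA TGA GCA TAC CTT CAT AAG GTG TCC ATA — no ATG→stop ORF.
Frame +3: AAA TTA CGG GAT GAG CAT ACC TTC ATA AGG TGT CCA TAG — no ATG→stop ORF.
Frame -1: CTA TGG ACA CCT TAT GAA GGT ATG CTC ATC CCG TAA TTT — ATG at 22, stop TAA at 34 → 15 nt.
Frame -2: TAT GGA CAC CTT ATG AAG GTA TGC TCA TCC CGT AAT TTC — no ATG→stop ORF.
Frame -3: ATG GAC ACC TTA TGA AGG TAT GCT CAT CCC GTA ATT TCC — ATG at 3, stop TGA at 15 → 15 nt.
Forward-strand max 18 nt; reverse-strand max 15 nt. The forward strand has the longer ORF.

forward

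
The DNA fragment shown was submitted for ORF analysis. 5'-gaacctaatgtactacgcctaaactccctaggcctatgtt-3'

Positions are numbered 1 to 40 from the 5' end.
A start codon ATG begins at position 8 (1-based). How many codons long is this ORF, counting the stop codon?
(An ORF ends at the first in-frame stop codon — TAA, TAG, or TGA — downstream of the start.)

Codons from position 8: ATG (8–10), TAC (11–13), TAC (14–16), GCC (17–19), TAA (20–22).
TAA is the first in-frame stop; that's 5 codons including the stop.

5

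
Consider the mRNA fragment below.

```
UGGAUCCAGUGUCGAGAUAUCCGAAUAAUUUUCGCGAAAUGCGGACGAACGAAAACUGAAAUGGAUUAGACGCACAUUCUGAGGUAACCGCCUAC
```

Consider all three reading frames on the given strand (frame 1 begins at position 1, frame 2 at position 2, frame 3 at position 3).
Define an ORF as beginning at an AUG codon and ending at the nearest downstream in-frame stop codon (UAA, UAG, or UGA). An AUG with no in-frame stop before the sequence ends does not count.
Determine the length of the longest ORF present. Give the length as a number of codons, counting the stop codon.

Frame 1: UGG AUC CAG UGU CGA GAU AUC CGA AUA AUU UUC GCG AAA UGC GGA CGA ACG AAA ACU GAA AUG GAU UAG ACG CAC AUU CUG AGG UAA CCG CCU — AUG at 61, stop UAG at 67 → 9 nt.
Frame 2: GGA UCC AGU GUC GAG AUA UCC GAA UAA UUU UCG CGA AAU GCG GAC GAA CGA AAA CUG AAA UGG AUU AGA CGC ACA UUC UGA GGU AAC CGC CUA — no AUG→stop ORF.
Frame 3: GAU CCA GUG UCG AGA UAU CCG AAU AAU UUU CGC GAA AUG CGG ACG AAC GAA AAC UGA AAU GGA UUA GAC GCA CAU UCU GAG GUA ACC GCC UAC — AUG at 39, stop UGA at 57 → 21 nt.
Longest: frame 3, positions 39–59, 21 nt = 7 codons = 6 aa. → 7 codons.

7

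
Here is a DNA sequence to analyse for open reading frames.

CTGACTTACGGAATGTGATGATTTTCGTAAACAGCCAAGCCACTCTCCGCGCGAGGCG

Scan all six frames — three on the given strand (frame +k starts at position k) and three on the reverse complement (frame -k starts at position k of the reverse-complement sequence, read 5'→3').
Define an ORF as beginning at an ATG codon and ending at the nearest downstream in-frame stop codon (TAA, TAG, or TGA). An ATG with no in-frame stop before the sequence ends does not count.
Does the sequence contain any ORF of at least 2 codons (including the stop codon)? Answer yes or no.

yes

Reverse complement (5'→3'): CGCCTCGCGCGGAGAGTGGCTTGGCTGTTTACGAAAATCATCACATTCCGTAAGTCAG
Frame +1: CTG ACT TAC GGA ATG TGA TGA TTT TCG TAA ACA GCC AAG CCA CTC TCC GCG CGA GGC — ATG at 13, stop TGA at 16 → 6 nt.
Frame +2: TGA CTT ACG GAA TGT GAT GAT TTT CGT AAA CAG CCA AGC CAC TCT CCG CGC GAG GCG — no ATG→stop ORF.
Frame +3: GAC TTA CGG AAT GTG ATG ATT TTC GTA AAC AGC CAA GCC ACT CTC CGC GCG AGG — no ATG→stop ORF.
Frame -1: CGC CTC GCG CGG AGA GTG GCT TGG CTG TTT ACG AAA ATC ATC ACA TTC CGT AAG TCA — no ATG→stop ORF.
Frame -2: GCC TCG CGC GGA GAG TGG CTT GGC TGT TTA CGA AAA TCA TCA CAT TCC GTA AGT CAG — no ATG→stop ORF.
Frame -3: CCT CGC GCG GAG AGT GGC TTG GCT GTT TAC GAA AAT CAT CAC ATT CCG TAA GTC — no ATG→stop ORF.
Frame +1 has an ORF of 2 codons (positions 13–18) ≥ 2, so yes.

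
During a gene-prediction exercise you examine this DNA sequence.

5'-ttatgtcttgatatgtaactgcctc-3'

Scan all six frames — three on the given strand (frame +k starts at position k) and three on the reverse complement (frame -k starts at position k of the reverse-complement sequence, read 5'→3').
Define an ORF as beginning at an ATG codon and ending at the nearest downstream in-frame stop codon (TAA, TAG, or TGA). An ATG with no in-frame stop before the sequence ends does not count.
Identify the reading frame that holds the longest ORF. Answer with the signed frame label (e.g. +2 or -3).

Reverse complement (5'→3'): GAGGCAGTTACATATCAAGACATAA
Frame +1: TTA TGT CTT GAT ATG TAA CTG CCT — ATG at 13, stop TAA at 16 → 6 nt.
Frame +2: TAT GTC TTG ATA TGT AAC TGC CTC — no ATG→stop ORF.
Frame +3: ATG TCT TGA TAT GTA ACT GCC — ATG at 3, stop TGA at 9 → 9 nt.
Frame -1: GAG GCA GTT ACA TAT CAA GAC ATA — no ATG→stop ORF.
Frame -2: AGG CAG TTA CAT ATC AAG ACA TAA — no ATG→stop ORF.
Frame -3: GGC AGT TAC ATA TCA AGA CAT — no ATG→stop ORF.
Longest ORF is 9 nt in frame +3 (positions 3–11).

+3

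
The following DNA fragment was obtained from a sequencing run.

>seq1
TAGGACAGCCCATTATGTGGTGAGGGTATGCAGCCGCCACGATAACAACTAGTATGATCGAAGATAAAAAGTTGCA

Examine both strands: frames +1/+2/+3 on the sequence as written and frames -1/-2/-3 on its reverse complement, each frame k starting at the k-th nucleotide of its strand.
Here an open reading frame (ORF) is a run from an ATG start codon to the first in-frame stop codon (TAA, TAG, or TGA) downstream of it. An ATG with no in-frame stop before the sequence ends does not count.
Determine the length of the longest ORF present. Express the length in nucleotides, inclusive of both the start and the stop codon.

Reverse complement (5'→3'): TGCAACTTTTTATCTTCGATCATACTAGTTGTTATCGTGGCGGCTGCATACCCTCACCACATAATGGGCTGTCCTA
Frame +1: TAG GAC AGC CCA TTA TGT GGT GAG GGT ATG CAG CCG CCA CGA TAA CAA CTA GTA TGA TCG AAG ATA AAA AGT TGC — ATG at 28, stop TAA at 43 → 18 nt.
Frame +2: AGG ACA GCC CAT TAT GTG GTG AGG GTA TGC AGC CGC CAC GAT AAC AAC TAG TAT GAT CGA AGA TAA AAA GTT GCA — no ATG→stop ORF.
Frame +3: GGA CAG CCC ATT ATG TGG TGA GGG TAT GCA GCC GCC ACG ATA ACA ACT AGT ATG ATC GAA GAT AAA AAG TTG — ATG at 15, stop TGA at 21 → 9 nt.
Frame -1: TGC AAC TTT TTA TCT TCG ATC ATA CTA GTT GTT ATC GTG GCG GCT GCA TAC CCT CAC CAC ATA ATG GGC TGT CCT — no ATG→stop ORF.
Frame -2: GCA ACT TTT TAT CTT CGA TCA TAC TAG TTG TTA TCG TGG CGG CTG CAT ACC CTC ACC ACA TAA TGG GCT GTC CTA — no ATG→stop ORF.
Frame -3: CAA CTT TTT ATC TTC GAT CAT ACT AGT TGT TAT CGT GGC GGC TGC ATA CCC TCA CCA CAT AAT GGG CTG TCC — no ATG→stop ORF.
Longest: frame +1, positions 28–45, 18 nt = 6 codons = 5 aa. → 18 nucleotides.

18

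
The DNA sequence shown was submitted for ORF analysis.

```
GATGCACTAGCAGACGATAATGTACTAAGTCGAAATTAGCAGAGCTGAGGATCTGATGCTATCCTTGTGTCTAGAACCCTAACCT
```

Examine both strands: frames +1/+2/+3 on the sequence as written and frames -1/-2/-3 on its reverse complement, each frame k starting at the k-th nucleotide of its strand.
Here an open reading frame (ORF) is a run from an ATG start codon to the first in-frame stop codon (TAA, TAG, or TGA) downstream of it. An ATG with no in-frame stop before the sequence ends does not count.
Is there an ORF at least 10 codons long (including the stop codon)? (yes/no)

no

Reverse complement (5'→3'): AGGTTAGGGTTCTAGACACAAGGATAGCATCAGATCCTCAGCTCTGCTAATTTCGACTTAGTACATTATCGTCTGCTAGTGCATC
Frame +1: GAT GCA CTA GCA GAC GAT AAT GTA CTA AGT CGA AAT TAG CAG AGC TGA GGA TCT GAT GCT ATC CTT GTG TCT AGA ACC CTA ACC — no ATG→stop ORF.
Frame +2: ATG CAC TAG CAG ACG ATA ATG TAC TAA GTC GAA ATT AGC AGA GCT GAG GAT CTG ATG CTA TCC TTG TGT CTA GAA CCC TAA CCT — ATG at 2, stop TAG at 8 → 9 nt; ATG at 20, stop TAA at 26 → 9 nt; ATG at 56, stop TAA at 80 → 27 nt.
Frame +3: TGC ACT AGC AGA CGA TAA TGT ACT AAG TCG AAA TTA GCA GAG CTG AGG ATC TGA TGC TAT CCT TGT GTC TAG AAC CCT AAC — no ATG→stop ORF.
Frame -1: AGG TTA GGG TTC TAG ACA CAA GGA TAG CAT CAG ATC CTC AGC TCT GCT AAT TTC GAC TTA GTA CAT TAT CGT CTG CTA GTG CAT — no ATG→stop ORF.
Frame -2: GGT TAG GGT TCT AGA CAC AAG GAT AGC ATC AGA TCC TCA GCT CTG CTA ATT TCG ACT TAG TAC ATT ATC GTC TGC TAG TGC ATC — no ATG→stop ORF.
Frame -3: GTT AGG GTT CTA GAC ACA AGG ATA GCA TCA GAT CCT CAG CTC TGC TAA TTT CGA CTT AGT ACA TTA TCG TCT GCT AGT GCA — no ATG→stop ORF.
Largest ORF found is 9 codons < 10, so no.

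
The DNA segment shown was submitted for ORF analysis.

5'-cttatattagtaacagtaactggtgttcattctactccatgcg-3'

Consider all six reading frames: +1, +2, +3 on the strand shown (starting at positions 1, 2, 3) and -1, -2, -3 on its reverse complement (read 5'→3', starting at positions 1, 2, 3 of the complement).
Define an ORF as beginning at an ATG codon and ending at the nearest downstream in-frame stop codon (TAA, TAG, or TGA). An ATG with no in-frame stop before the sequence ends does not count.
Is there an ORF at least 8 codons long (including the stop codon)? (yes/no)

Reverse complement (5'→3'): CGCATGGAGTAGAATGAACACCAGTTACTGTTACTAATATAAG
Frame +1: CTT ATA TTA GTA ACA GTA ACT GGT GTT CAT TCT ACT CCA TGC — no ATG→stop ORF.
Frame +2: TTA TAT TAG TAA CAG TAA CTG GTG TTC ATT CTA CTC CAT GCG — no ATG→stop ORF.
Frame +3: TAT ATT AGT AAC AGT AAC TGG TGT TCA TTC TAC TCC ATG — no ATG→stop ORF.
Frame -1: CGC ATG GAG TAG AAT GAA CAC CAG TTA CTG TTA CTA ATA TAA — ATG at 4, stop TAG at 10 → 9 nt.
Frame -2: GCA TGG AGT AGA ATG AAC ACC AGT TAC TGT TAC TAA TAT AAG — ATG at 14, stop TAA at 35 → 24 nt.
Frame -3: CAT GGA GTA GAA TGA ACA CCA GTT ACT GTT ACT AAT ATA — no ATG→stop ORF.
Frame -2 has an ORF of 8 codons (positions 14–37) ≥ 8, so yes.

yes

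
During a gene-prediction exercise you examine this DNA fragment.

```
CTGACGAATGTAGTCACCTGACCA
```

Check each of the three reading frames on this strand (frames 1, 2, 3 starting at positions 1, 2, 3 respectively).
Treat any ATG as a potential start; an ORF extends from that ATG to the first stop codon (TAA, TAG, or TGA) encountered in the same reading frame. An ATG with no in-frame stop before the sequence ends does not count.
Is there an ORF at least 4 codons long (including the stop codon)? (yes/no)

no

Frame 1: CTG ACG AAT GTA GTC ACC TGA CCA — no ATG→stop ORF.
Frame 2: TGA CGA ATG TAG TCA CCT GAC — ATG at 8, stop TAG at 11 → 6 nt.
Frame 3: GAC GAA TGT AGT CAC CTG ACC — no ATG→stop ORF.
Largest ORF found is 2 codons < 4, so no.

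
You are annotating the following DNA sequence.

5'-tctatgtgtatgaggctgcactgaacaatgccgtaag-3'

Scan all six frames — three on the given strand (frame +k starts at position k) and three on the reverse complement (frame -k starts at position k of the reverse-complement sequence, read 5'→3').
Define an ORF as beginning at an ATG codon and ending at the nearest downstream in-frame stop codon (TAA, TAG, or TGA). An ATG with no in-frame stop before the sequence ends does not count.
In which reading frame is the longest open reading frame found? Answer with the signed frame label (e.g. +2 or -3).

Reverse complement (5'→3'): CTTACGGCATTGTTCAGTGCAGCCTCATACACATAGA
Frame +1: TCT ATG TGT ATG AGG CTG CAC TGA ACA ATG CCG TAA — ATG at 4, stop TGA at 22 → 21 nt; ATG at 10, stop TGA at 22 → 15 nt; ATG at 28, stop TAA at 34 → 9 nt.
Frame +2: CTA TGT GTA TGA GGC TGC ACT GAA CAA TGC CGT AAG — no ATG→stop ORF.
Frame +3: TAT GTG TAT GAG GCT GCA CTG AAC AAT GCC GTA — no ATG→stop ORF.
Frame -1: CTT ACG GCA TTG TTC AGT GCA GCC TCA TAC ACA TAG — no ATG→stop ORF.
Frame -2: TTA CGG CAT TGT TCA GTG CAG CCT CAT ACA CAT AGA — no ATG→stop ORF.
Frame -3: TAC GGC ATT GTT CAG TGC AGC CTC ATA CAC ATA — no ATG→stop ORF.
Longest ORF is 21 nt in frame +1 (positions 4–24).

+1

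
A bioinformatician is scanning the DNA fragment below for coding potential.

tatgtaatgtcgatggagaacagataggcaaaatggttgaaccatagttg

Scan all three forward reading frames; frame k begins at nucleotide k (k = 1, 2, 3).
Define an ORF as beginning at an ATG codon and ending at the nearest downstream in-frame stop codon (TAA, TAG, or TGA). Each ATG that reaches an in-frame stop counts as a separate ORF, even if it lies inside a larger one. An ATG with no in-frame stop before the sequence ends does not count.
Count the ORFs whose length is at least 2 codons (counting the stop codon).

4

Frame 1: TAT GTA ATG TCG ATG GAG AAC AGA TAG GCA AAA TGG TTG AAC CAT AGT — ATG at 7, stop TAG at 25 → 21 nt; ATG at 13, stop TAG at 25 → 15 nt.
Frame 2: ATG TAA TGT CGA TGG AGA ACA GAT AGG CAA AAT GGT TGA ACC ATA GTT — ATG at 2, stop TAA at 5 → 6 nt.
Frame 3: TGT AAT GTC GAT GGA GAA CAG ATA GGC AAA ATG GTT GAA CCA TAG TTG — ATG at 33, stop TAG at 45 → 15 nt.
ORFs ≥ 2 codons: frame 1 7–27 (7 codons), frame 1 13–27 (5 codons), frame 2 2–7 (2 codons), frame 3 33–47 (5 codons). Count = 4.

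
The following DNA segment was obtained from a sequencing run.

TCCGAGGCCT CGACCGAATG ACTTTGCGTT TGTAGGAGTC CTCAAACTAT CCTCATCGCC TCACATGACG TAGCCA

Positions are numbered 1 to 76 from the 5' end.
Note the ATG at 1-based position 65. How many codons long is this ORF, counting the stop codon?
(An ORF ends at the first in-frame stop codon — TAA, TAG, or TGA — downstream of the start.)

3

Codons from position 65: ATG (65–67), ACG (68–70), TAG (71–73).
TAG is the first in-frame stop; that's 3 codons including the stop.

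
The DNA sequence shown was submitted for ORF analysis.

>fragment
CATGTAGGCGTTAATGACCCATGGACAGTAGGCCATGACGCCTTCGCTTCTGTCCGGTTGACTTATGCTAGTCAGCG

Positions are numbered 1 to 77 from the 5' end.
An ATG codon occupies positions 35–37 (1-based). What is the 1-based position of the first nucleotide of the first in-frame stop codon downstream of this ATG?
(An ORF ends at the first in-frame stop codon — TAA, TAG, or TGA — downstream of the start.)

Codons from position 35: ATG (35–37), ACG (38–40), CCT (41–43), TCG (44–46), CTT (47–49), CTG (50–52), TCC (53–55), GGT (56–58), TGA (59–61).
TGA is a stop codon; it begins at position 59.

59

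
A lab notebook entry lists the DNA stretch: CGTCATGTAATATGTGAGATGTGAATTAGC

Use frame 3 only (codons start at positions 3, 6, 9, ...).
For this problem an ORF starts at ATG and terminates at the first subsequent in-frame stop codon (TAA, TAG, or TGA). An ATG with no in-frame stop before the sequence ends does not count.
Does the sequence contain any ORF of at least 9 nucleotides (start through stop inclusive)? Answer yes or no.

Frame 3: TCA TGT AAT ATG TGA GAT GTG AAT TAG — ATG at 12, stop TGA at 15 → 6 nt.
Largest ORF found is 6 nucleotides < 9, so no.

no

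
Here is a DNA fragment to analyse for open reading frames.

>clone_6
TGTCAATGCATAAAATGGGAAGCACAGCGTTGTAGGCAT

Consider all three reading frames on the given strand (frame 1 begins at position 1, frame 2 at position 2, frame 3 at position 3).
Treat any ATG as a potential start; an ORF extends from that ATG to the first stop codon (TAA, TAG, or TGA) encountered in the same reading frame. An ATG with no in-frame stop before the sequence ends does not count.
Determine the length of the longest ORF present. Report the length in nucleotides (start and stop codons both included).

30

Frame 1: TGT CAA TGC ATA AAA TGG GAA GCA CAG CGT TGT AGG CAT — no ATG→stop ORF.
Frame 2: GTC AAT GCA TAA AAT GGG AAG CAC AGC GTT GTA GGC — no ATG→stop ORF.
Frame 3: TCA ATG CAT AAA ATG GGA AGC ACA GCG TTG TAG GCA — ATG at 6, stop TAG at 33 → 30 nt; ATG at 15, stop TAG at 33 → 21 nt.
Longest: frame 3, positions 6–35, 30 nt = 10 codons = 9 aa. → 30 nucleotides.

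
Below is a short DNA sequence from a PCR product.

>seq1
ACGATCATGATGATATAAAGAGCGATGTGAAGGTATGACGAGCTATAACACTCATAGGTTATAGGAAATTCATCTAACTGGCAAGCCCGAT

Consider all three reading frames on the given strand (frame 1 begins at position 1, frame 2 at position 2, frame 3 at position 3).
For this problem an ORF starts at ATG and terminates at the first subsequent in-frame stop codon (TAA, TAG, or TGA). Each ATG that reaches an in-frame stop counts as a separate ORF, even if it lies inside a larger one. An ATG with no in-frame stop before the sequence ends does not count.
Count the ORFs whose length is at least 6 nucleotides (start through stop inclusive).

Frame 1: ACG ATC ATG ATG ATA TAA AGA GCG ATG TGA AGG TAT GAC GAG CTA TAA CAC TCA TAG GTT ATA GGA AAT TCA TCT AAC TGG CAA GCC CGA — ATG at 7, stop TAA at 16 → 12 nt; ATG at 10, stop TAA at 16 → 9 nt; ATG at 25, stop TGA at 28 → 6 nt.
Frame 2: CGA TCA TGA TGA TAT AAA GAG CGA TGT GAA GGT ATG ACG AGC TAT AAC ACT CAT AGG TTA TAG GAA ATT CAT CTA ACT GGC AAG CCC GAT — ATG at 35, stop TAG at 62 → 30 nt.
Frame 3: GAT CAT GAT GAT ATA AAG AGC GAT GTG AAG GTA TGA CGA GCT ATA ACA CTC ATA GGT TAT AGG AAA TTC ATC TAA CTG GCA AGC CCG — no ATG→stop ORF.
ORFs ≥ 6 nucleotides: frame 1 7–18 (12 nucleotides), frame 1 10–18 (9 nucleotides), frame 1 25–30 (6 nucleotides), frame 2 35–64 (30 nucleotides). Count = 4.

4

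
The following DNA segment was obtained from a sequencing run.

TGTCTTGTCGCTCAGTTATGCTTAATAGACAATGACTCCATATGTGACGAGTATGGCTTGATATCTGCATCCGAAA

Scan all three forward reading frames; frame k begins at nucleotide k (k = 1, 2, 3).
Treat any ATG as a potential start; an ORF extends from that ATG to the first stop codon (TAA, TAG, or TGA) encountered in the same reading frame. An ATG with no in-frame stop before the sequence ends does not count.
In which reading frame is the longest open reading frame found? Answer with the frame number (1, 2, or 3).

Frame 1: TGT CTT GTC GCT CAG TTA TGC TTA ATA GAC AAT GAC TCC ATA TGT GAC GAG TAT GGC TTG ATA TCT GCA TCC GAA — no ATG→stop ORF.
Frame 2: GTC TTG TCG CTC AGT TAT GCT TAA TAG ACA ATG ACT CCA TAT GTG ACG AGT ATG GCT TGA TAT CTG CAT CCG AAA — ATG at 32, stop TGA at 59 → 30 nt; ATG at 53, stop TGA at 59 → 9 nt.
Frame 3: TCT TGT CGC TCA GTT ATG CTT AAT AGA CAA TGA CTC CAT ATG TGA CGA GTA TGG CTT GAT ATC TGC ATC CGA — ATG at 18, stop TGA at 33 → 18 nt; ATG at 42, stop TGA at 45 → 6 nt.
Longest ORF is 30 nt in frame 2 (positions 32–61).

2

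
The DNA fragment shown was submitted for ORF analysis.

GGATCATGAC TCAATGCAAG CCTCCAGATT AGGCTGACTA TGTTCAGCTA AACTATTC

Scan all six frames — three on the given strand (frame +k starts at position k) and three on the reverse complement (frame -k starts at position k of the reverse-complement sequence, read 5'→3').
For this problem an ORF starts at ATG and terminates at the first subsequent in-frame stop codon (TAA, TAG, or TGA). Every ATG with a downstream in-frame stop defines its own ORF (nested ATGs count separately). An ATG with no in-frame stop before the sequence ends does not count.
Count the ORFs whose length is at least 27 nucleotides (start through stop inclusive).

1

Reverse complement (5'→3'): GAATAGTTTAGCTGAACATAGTCAGCCTAATCTGGAGGCTTGCATTGAGTCATGATCC
Frame +1: GGA TCA TGA CTC AAT GCA AGC CTC CAG ATT AGG CTG ACT ATG TTC AGC TAA ACT ATT — ATG at 40, stop TAA at 49 → 12 nt.
Frame +2: GAT CAT GAC TCA ATG CAA GCC TCC AGA TTA GGC TGA CTA TGT TCA GCT AAA CTA TTC — ATG at 14, stop TGA at 35 → 24 nt.
Frame +3: ATC ATG ACT CAA TGC AAG CCT CCA GAT TAG GCT GAC TAT GTT CAG CTA AAC TAT — ATG at 6, stop TAG at 30 → 27 nt.
Frame -1: GAA TAG TTT AGC TGA ACA TAG TCA GCC TAA TCT GGA GGC TTG CAT TGA GTC ATG ATC — no ATG→stop ORF.
Frame -2: AAT AGT TTA GCT GAA CAT AGT CAG CCT AAT CTG GAG GCT TGC ATT GAG TCA TGA TCC — no ATG→stop ORF.
Frame -3: ATA GTT TAG CTG AAC ATA GTC AGC CTA ATC TGG AGG CTT GCA TTG AGT CAT GAT — no ATG→stop ORF.
ORFs ≥ 27 nucleotides: frame +3 6–32 (27 nucleotides). Count = 1.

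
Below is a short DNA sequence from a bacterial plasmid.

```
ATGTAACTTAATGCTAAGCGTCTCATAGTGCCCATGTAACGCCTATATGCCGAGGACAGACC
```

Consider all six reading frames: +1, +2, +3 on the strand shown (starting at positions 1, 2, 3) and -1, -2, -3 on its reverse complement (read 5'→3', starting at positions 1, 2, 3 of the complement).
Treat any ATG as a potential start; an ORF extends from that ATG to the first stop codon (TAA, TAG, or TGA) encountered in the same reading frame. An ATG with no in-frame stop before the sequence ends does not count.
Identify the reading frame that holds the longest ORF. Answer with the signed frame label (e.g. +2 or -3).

+2

Reverse complement (5'→3'): GGTCTGTCCTCGGCATATAGGCGTTACATGGGCACTATGAGACGCTTAGCATTAAGTTACAT
Frame +1: ATG TAA CTT AAT GCT AAG CGT CTC ATA GTG CCC ATG TAA CGC CTA TAT GCC GAG GAC AGA — ATG at 1, stop TAA at 4 → 6 nt; ATG at 34, stop TAA at 37 → 6 nt.
Frame +2: TGT AAC TTA ATG CTA AGC GTC TCA TAG TGC CCA TGT AAC GCC TAT ATG CCG AGG ACA GAC — ATG at 11, stop TAG at 26 → 18 nt.
Frame +3: GTA ACT TAA TGC TAA GCG TCT CAT AGT GCC CAT GTA ACG CCT ATA TGC CGA GGA CAG ACC — no ATG→stop ORF.
Frame -1: GGT CTG TCC TCG GCA TAT AGG CGT TAC ATG GGC ACT ATG AGA CGC TTA GCA TTA AGT TAC — no ATG→stop ORF.
Frame -2: GTC TGT CCT CGG CAT ATA GGC GTT ACA TGG GCA CTA TGA GAC GCT TAG CAT TAA GTT ACA — no ATG→stop ORF.
Frame -3: TCT GTC CTC GGC ATA TAG GCG TTA CAT GGG CAC TAT GAG ACG CTT AGC ATT AAG TTA CAT — no ATG→stop ORF.
Longest ORF is 18 nt in frame +2 (positions 11–28).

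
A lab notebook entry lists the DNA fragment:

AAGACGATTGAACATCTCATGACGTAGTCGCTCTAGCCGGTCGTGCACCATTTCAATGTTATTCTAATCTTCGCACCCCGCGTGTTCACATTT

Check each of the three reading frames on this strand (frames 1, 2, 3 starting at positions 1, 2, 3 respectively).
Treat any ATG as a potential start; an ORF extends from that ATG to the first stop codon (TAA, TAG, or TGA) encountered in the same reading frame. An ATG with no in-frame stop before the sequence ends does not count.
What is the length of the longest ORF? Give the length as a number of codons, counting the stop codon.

4

Frame 1: AAG ACG ATT GAA CAT CTC ATG ACG TAG TCG CTC TAG CCG GTC GTG CAC CAT TTC AAT GTT ATT CTA ATC TTC GCA CCC CGC GTG TTC ACA TTT — ATG at 19, stop TAG at 25 → 9 nt.
Frame 2: AGA CGA TTG AAC ATC TCA TGA CGT AGT CGC TCT AGC CGG TCG TGC ACC ATT TCA ATG TTA TTC TAA TCT TCG CAC CCC GCG TGT TCA CAT — ATG at 56, stop TAA at 65 → 12 nt.
Frame 3: GAC GAT TGA ACA TCT CAT GAC GTA GTC GCT CTA GCC GGT CGT GCA CCA TTT CAA TGT TAT TCT AAT CTT CGC ACC CCG CGT GTT CAC ATT — no ATG→stop ORF.
Longest: frame 2, positions 56–67, 12 nt = 4 codons = 3 aa. → 4 codons.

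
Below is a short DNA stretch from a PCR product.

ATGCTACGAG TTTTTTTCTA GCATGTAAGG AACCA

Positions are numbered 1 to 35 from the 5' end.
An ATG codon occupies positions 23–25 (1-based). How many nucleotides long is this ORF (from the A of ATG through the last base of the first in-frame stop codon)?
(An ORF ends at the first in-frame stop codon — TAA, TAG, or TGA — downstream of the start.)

Codons from position 23: ATG (23–25), TAA (26–28).
TAA is the first in-frame stop; ORF spans 23–28, 6 nucleotides.

6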